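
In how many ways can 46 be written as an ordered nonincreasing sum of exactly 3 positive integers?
p(46, 3 parts) = 176

Partitions of n into exactly k parts are in bijection with partitions of n − k into at most k parts (subtract 1 from each part). So p(46, exactly 3) = p(43, parts ≤ 3). Computing via the recurrence p(m, j) = p(m, j−1) + p(m−j, j) gives 176.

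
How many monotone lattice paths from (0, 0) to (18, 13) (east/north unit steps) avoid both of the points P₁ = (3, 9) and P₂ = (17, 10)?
Number of paths = 171668415

Inclusion–exclusion. Total paths: C(31, 18) = 206253075. Through P₁: C(12, 3)·C(19, 15) = 852720. Through P₂: C(27, 17)·C(4, 1) = 33745140. Since P₁ is strictly southwest of P₂, a monotone path through both must visit P₁ then P₂; paths through both = C(12, 3)·C(15, 14)·C(4, 1) = 13200. Avoid both = 206253075 − 852720 − 33745140 + 13200 = 171668415.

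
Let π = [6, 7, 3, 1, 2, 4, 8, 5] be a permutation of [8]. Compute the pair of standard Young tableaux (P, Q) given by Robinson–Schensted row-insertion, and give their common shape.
P = [1, 2, 4, 5] / [3, 7, 8] / [6];  Q = [1, 2, 6, 7] / [3, 5, 8] / [4];  common shape = (4, 3, 1)

Row-insert the values π_1, π_2, … into P one at a time, bumping the leftmost entry strictly greater than the inserted value down to the next row. The recording tableau Q records, in position (i, j), the step at which that cell was added to P.
  Insert 6 (step 1): P = [6];  Q = [1]
  Insert 7 (step 2): P = [6, 7];  Q = [1, 2]
  Insert 3 (step 3): P = [3, 7] / [6];  Q = [1, 2] / [3]
  Insert 1 (step 4): P = [1, 7] / [3] / [6];  Q = [1, 2] / [3] / [4]
  Insert 2 (step 5): P = [1, 2] / [3, 7] / [6];  Q = [1, 2] / [3, 5] / [4]
  Insert 4 (step 6): P = [1, 2, 4] / [3, 7] / [6];  Q = [1, 2, 6] / [3, 5] / [4]
  Insert 8 (step 7): P = [1, 2, 4, 8] / [3, 7] / [6];  Q = [1, 2, 6, 7] / [3, 5] / [4]
  Insert 5 (step 8): P = [1, 2, 4, 5] / [3, 7, 8] / [6];  Q = [1, 2, 6, 7] / [3, 5, 8] / [4]
Final shape: (4, 3, 1).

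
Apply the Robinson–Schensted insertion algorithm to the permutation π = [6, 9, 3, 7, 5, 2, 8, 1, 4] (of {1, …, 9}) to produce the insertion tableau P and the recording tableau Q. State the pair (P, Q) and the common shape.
P = [1, 4, 8] / [2, 5] / [3, 7] / [6] / [9];  Q = [1, 2, 7] / [3, 4] / [5, 9] / [6] / [8];  common shape = (3, 2, 2, 1, 1)

Row-insert the values π_1, π_2, … into P one at a time, bumping the leftmost entry strictly greater than the inserted value down to the next row. The recording tableau Q records, in position (i, j), the step at which that cell was added to P.
  Insert 6 (step 1): P = [6];  Q = [1]
  Insert 9 (step 2): P = [6, 9];  Q = [1, 2]
  Insert 3 (step 3): P = [3, 9] / [6];  Q = [1, 2] / [3]
  Insert 7 (step 4): P = [3, 7] / [6, 9];  Q = [1, 2] / [3, 4]
  Insert 5 (step 5): P = [3, 5] / [6, 7] / [9];  Q = [1, 2] / [3, 4] / [5]
  Insert 2 (step 6): P = [2, 5] / [3, 7] / [6] / [9];  Q = [1, 2] / [3, 4] / [5] / [6]
  Insert 8 (step 7): P = [2, 5, 8] / [3, 7] / [6] / [9];  Q = [1, 2, 7] / [3, 4] / [5] / [6]
  Insert 1 (step 8): P = [1, 5, 8] / [2, 7] / [3] / [6] / [9];  Q = [1, 2, 7] / [3, 4] / [5] / [6] / [8]
  Insert 4 (step 9): P = [1, 4, 8] / [2, 5] / [3, 7] / [6] / [9];  Q = [1, 2, 7] / [3, 4] / [5, 9] / [6] / [8]
Final shape: (3, 2, 2, 1, 1).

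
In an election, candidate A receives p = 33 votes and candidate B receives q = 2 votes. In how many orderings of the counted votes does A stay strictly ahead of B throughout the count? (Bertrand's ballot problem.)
Strict-lead orderings = 527

Total orderings of the 35 votes with 33 for A: C(35, 33) = 595. By the Bertrand ballot formula (Cycle Lemma / reflection principle), the number of orderings in which A is strictly ahead of B throughout is (p − q)/(p + q) · C(p + q, p) = (33 − 2)/(33 + 2) · 595 = 527.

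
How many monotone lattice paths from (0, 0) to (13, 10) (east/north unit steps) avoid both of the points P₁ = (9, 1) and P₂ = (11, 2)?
Number of paths = 1134756

Inclusion–exclusion. Total paths: C(23, 13) = 1144066. Through P₁: C(10, 9)·C(13, 4) = 7150. Through P₂: C(13, 11)·C(10, 2) = 3510. Since P₁ is strictly southwest of P₂, a monotone path through both must visit P₁ then P₂; paths through both = C(10, 9)·C(3, 2)·C(10, 2) = 1350. Avoid both = 1144066 − 7150 − 3510 + 1350 = 1134756.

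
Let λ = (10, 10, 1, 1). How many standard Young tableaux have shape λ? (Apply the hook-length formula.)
# SYT of shape (10, 10, 1, 1) = 2735810

Hook-length formula: f^λ = n! / Π hook(c), product over all cells c of the Young diagram. For λ = (10, 10, 1, 1), n = 22 boxes. Hook lengths by row (left-to-right, top-to-bottom): [13, 10, 9, 8, 7, 6, 5, 4, 3, 2]; [12, 9, 8, 7, 6, 5, 4, 3, 2, 1]; [2]; [1]. Product of hooks = 410847510528000. So f^λ = 22! / 410847510528000 = 1124000727777607680000 / 410847510528000 = 2735810.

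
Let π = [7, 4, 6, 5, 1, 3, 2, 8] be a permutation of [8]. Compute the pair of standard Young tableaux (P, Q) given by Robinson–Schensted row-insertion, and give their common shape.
P = [1, 2, 8] / [3, 5] / [4] / [6] / [7];  Q = [1, 3, 8] / [2, 6] / [4] / [5] / [7];  common shape = (3, 2, 1, 1, 1)

Row-insert the values π_1, π_2, … into P one at a time, bumping the leftmost entry strictly greater than the inserted value down to the next row. The recording tableau Q records, in position (i, j), the step at which that cell was added to P.
  Insert 7 (step 1): P = [7];  Q = [1]
  Insert 4 (step 2): P = [4] / [7];  Q = [1] / [2]
  Insert 6 (step 3): P = [4, 6] / [7];  Q = [1, 3] / [2]
  Insert 5 (step 4): P = [4, 5] / [6] / [7];  Q = [1, 3] / [2] / [4]
  Insert 1 (step 5): P = [1, 5] / [4] / [6] / [7];  Q = [1, 3] / [2] / [4] / [5]
  Insert 3 (step 6): P = [1, 3] / [4, 5] / [6] / [7];  Q = [1, 3] / [2, 6] / [4] / [5]
  Insert 2 (step 7): P = [1, 2] / [3, 5] / [4] / [6] / [7];  Q = [1, 3] / [2, 6] / [4] / [5] / [7]
  Insert 8 (step 8): P = [1, 2, 8] / [3, 5] / [4] / [6] / [7];  Q = [1, 3, 8] / [2, 6] / [4] / [5] / [7]
Final shape: (3, 2, 1, 1, 1).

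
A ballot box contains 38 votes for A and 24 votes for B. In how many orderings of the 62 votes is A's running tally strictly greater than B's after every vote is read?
Strict-lead orderings = 21898107332699325

Total orderings of the 62 votes with 38 for A: C(62, 38) = 96977332473382725. By the Bertrand ballot formula (Cycle Lemma / reflection principle), the number of orderings in which A is strictly ahead of B throughout is (p − q)/(p + q) · C(p + q, p) = (38 − 24)/(38 + 24) · 96977332473382725 = 21898107332699325.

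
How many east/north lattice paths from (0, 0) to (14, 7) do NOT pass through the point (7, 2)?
Number of paths = 87768

Total paths from (0, 0) to (14, 7): C(21, 14) = 116280. Paths through (7, 2): (paths (0, 0) → (7, 2)) × (paths (7, 2) → (14, 7)) = C(9, 7) · C(12, 7) = 36 · 792 = 28512. Avoidance count = 116280 − 28512 = 87768.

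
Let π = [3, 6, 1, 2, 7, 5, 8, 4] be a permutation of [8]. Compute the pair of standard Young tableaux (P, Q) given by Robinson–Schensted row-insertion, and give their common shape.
P = [1, 2, 4, 8] / [3, 5, 7] / [6];  Q = [1, 2, 5, 7] / [3, 4, 6] / [8];  common shape = (4, 3, 1)

Row-insert the values π_1, π_2, … into P one at a time, bumping the leftmost entry strictly greater than the inserted value down to the next row. The recording tableau Q records, in position (i, j), the step at which that cell was added to P.
  Insert 3 (step 1): P = [3];  Q = [1]
  Insert 6 (step 2): P = [3, 6];  Q = [1, 2]
  Insert 1 (step 3): P = [1, 6] / [3];  Q = [1, 2] / [3]
  Insert 2 (step 4): P = [1, 2] / [3, 6];  Q = [1, 2] / [3, 4]
  Insert 7 (step 5): P = [1, 2, 7] / [3, 6];  Q = [1, 2, 5] / [3, 4]
  Insert 5 (step 6): P = [1, 2, 5] / [3, 6, 7];  Q = [1, 2, 5] / [3, 4, 6]
  Insert 8 (step 7): P = [1, 2, 5, 8] / [3, 6, 7];  Q = [1, 2, 5, 7] / [3, 4, 6]
  Insert 4 (step 8): P = [1, 2, 4, 8] / [3, 5, 7] / [6];  Q = [1, 2, 5, 7] / [3, 4, 6] / [8]
Final shape: (4, 3, 1).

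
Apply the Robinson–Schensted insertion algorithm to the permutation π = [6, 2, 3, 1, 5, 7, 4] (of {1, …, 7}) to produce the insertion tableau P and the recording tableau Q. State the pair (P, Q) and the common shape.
P = [1, 3, 4, 7] / [2, 5] / [6];  Q = [1, 3, 5, 6] / [2, 7] / [4];  common shape = (4, 2, 1)

Row-insert the values π_1, π_2, … into P one at a time, bumping the leftmost entry strictly greater than the inserted value down to the next row. The recording tableau Q records, in position (i, j), the step at which that cell was added to P.
  Insert 6 (step 1): P = [6];  Q = [1]
  Insert 2 (step 2): P = [2] / [6];  Q = [1] / [2]
  Insert 3 (step 3): P = [2, 3] / [6];  Q = [1, 3] / [2]
  Insert 1 (step 4): P = [1, 3] / [2] / [6];  Q = [1, 3] / [2] / [4]
  Insert 5 (step 5): P = [1, 3, 5] / [2] / [6];  Q = [1, 3, 5] / [2] / [4]
  Insert 7 (step 6): P = [1, 3, 5, 7] / [2] / [6];  Q = [1, 3, 5, 6] / [2] / [4]
  Insert 4 (step 7): P = [1, 3, 4, 7] / [2, 5] / [6];  Q = [1, 3, 5, 6] / [2, 7] / [4]
Final shape: (4, 2, 1).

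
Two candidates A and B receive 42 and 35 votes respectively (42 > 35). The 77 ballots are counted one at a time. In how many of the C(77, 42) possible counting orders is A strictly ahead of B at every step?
Strict-lead orderings = 909101747848285690860

Total orderings of the 77 votes with 42 for A: C(77, 42) = 10000119226331142599460. By the Bertrand ballot formula (Cycle Lemma / reflection principle), the number of orderings in which A is strictly ahead of B throughout is (p − q)/(p + q) · C(p + q, p) = (42 − 35)/(42 + 35) · 10000119226331142599460 = 909101747848285690860.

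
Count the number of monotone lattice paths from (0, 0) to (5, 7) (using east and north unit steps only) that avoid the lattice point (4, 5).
Number of paths = 414

Total paths from (0, 0) to (5, 7): C(12, 5) = 792. Paths through (4, 5): (paths (0, 0) → (4, 5)) × (paths (4, 5) → (5, 7)) = C(9, 4) · C(3, 1) = 126 · 3 = 378. Avoidance count = 792 − 378 = 414.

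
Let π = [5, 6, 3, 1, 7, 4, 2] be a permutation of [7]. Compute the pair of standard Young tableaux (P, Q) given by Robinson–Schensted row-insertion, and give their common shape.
P = [1, 2, 7] / [3, 4] / [5, 6];  Q = [1, 2, 5] / [3, 6] / [4, 7];  common shape = (3, 2, 2)

Row-insert the values π_1, π_2, … into P one at a time, bumping the leftmost entry strictly greater than the inserted value down to the next row. The recording tableau Q records, in position (i, j), the step at which that cell was added to P.
  Insert 5 (step 1): P = [5];  Q = [1]
  Insert 6 (step 2): P = [5, 6];  Q = [1, 2]
  Insert 3 (step 3): P = [3, 6] / [5];  Q = [1, 2] / [3]
  Insert 1 (step 4): P = [1, 6] / [3] / [5];  Q = [1, 2] / [3] / [4]
  Insert 7 (step 5): P = [1, 6, 7] / [3] / [5];  Q = [1, 2, 5] / [3] / [4]
  Insert 4 (step 6): P = [1, 4, 7] / [3, 6] / [5];  Q = [1, 2, 5] / [3, 6] / [4]
  Insert 2 (step 7): P = [1, 2, 7] / [3, 4] / [5, 6];  Q = [1, 2, 5] / [3, 6] / [4, 7]
Final shape: (3, 2, 2).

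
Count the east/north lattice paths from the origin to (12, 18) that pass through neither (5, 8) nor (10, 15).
Number of paths = 38969089

Inclusion–exclusion. Total paths: C(30, 12) = 86493225. Through P₁: C(13, 5)·C(17, 7) = 25029576. Through P₂: C(25, 10)·C(5, 2) = 32687600. Since P₁ is strictly southwest of P₂, a monotone path through both must visit P₁ then P₂; paths through both = C(13, 5)·C(12, 5)·C(5, 2) = 10193040. Avoid both = 86493225 − 25029576 − 32687600 + 10193040 = 38969089.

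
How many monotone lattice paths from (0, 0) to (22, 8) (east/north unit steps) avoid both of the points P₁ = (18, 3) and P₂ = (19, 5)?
Number of paths = 4915065

Inclusion–exclusion. Total paths: C(30, 22) = 5852925. Through P₁: C(21, 18)·C(9, 4) = 167580. Through P₂: C(24, 19)·C(6, 3) = 850080. Since P₁ is strictly southwest of P₂, a monotone path through both must visit P₁ then P₂; paths through both = C(21, 18)·C(3, 1)·C(6, 3) = 79800. Avoid both = 5852925 − 167580 − 850080 + 79800 = 4915065.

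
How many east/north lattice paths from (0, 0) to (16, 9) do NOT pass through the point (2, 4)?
Number of paths = 1868555

Total paths from (0, 0) to (16, 9): C(25, 16) = 2042975. Paths through (2, 4): (paths (0, 0) → (2, 4)) × (paths (2, 4) → (16, 9)) = C(6, 2) · C(19, 14) = 15 · 11628 = 174420. Avoidance count = 2042975 − 174420 = 1868555.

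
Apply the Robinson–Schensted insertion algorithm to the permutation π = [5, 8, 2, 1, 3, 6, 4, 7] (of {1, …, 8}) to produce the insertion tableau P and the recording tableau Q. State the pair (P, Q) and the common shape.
P = [1, 3, 4, 7] / [2, 6] / [5, 8];  Q = [1, 2, 6, 8] / [3, 5] / [4, 7];  common shape = (4, 2, 2)

Row-insert the values π_1, π_2, … into P one at a time, bumping the leftmost entry strictly greater than the inserted value down to the next row. The recording tableau Q records, in position (i, j), the step at which that cell was added to P.
  Insert 5 (step 1): P = [5];  Q = [1]
  Insert 8 (step 2): P = [5, 8];  Q = [1, 2]
  Insert 2 (step 3): P = [2, 8] / [5];  Q = [1, 2] / [3]
  Insert 1 (step 4): P = [1, 8] / [2] / [5];  Q = [1, 2] / [3] / [4]
  Insert 3 (step 5): P = [1, 3] / [2, 8] / [5];  Q = [1, 2] / [3, 5] / [4]
  Insert 6 (step 6): P = [1, 3, 6] / [2, 8] / [5];  Q = [1, 2, 6] / [3, 5] / [4]
  Insert 4 (step 7): P = [1, 3, 4] / [2, 6] / [5, 8];  Q = [1, 2, 6] / [3, 5] / [4, 7]
  Insert 7 (step 8): P = [1, 3, 4, 7] / [2, 6] / [5, 8];  Q = [1, 2, 6, 8] / [3, 5] / [4, 7]
Final shape: (4, 2, 2).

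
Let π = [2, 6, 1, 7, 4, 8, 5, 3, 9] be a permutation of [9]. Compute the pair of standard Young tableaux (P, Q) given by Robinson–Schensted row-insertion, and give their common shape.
P = [1, 3, 5, 8, 9] / [2, 4, 7] / [6];  Q = [1, 2, 4, 6, 9] / [3, 5, 7] / [8];  common shape = (5, 3, 1)

Row-insert the values π_1, π_2, … into P one at a time, bumping the leftmost entry strictly greater than the inserted value down to the next row. The recording tableau Q records, in position (i, j), the step at which that cell was added to P.
  Insert 2 (step 1): P = [2];  Q = [1]
  Insert 6 (step 2): P = [2, 6];  Q = [1, 2]
  Insert 1 (step 3): P = [1, 6] / [2];  Q = [1, 2] / [3]
  Insert 7 (step 4): P = [1, 6, 7] / [2];  Q = [1, 2, 4] / [3]
  Insert 4 (step 5): P = [1, 4, 7] / [2, 6];  Q = [1, 2, 4] / [3, 5]
  Insert 8 (step 6): P = [1, 4, 7, 8] / [2, 6];  Q = [1, 2, 4, 6] / [3, 5]
  Insert 5 (step 7): P = [1, 4, 5, 8] / [2, 6, 7];  Q = [1, 2, 4, 6] / [3, 5, 7]
  Insert 3 (step 8): P = [1, 3, 5, 8] / [2, 4, 7] / [6];  Q = [1, 2, 4, 6] / [3, 5, 7] / [8]
  Insert 9 (step 9): P = [1, 3, 5, 8, 9] / [2, 4, 7] / [6];  Q = [1, 2, 4, 6, 9] / [3, 5, 7] / [8]
Final shape: (5, 3, 1).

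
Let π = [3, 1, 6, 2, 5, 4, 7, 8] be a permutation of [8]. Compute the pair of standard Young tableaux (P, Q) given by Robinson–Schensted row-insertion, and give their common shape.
P = [1, 2, 4, 7, 8] / [3, 5] / [6];  Q = [1, 3, 5, 7, 8] / [2, 4] / [6];  common shape = (5, 2, 1)

Row-insert the values π_1, π_2, … into P one at a time, bumping the leftmost entry strictly greater than the inserted value down to the next row. The recording tableau Q records, in position (i, j), the step at which that cell was added to P.
  Insert 3 (step 1): P = [3];  Q = [1]
  Insert 1 (step 2): P = [1] / [3];  Q = [1] / [2]
  Insert 6 (step 3): P = [1, 6] / [3];  Q = [1, 3] / [2]
  Insert 2 (step 4): P = [1, 2] / [3, 6];  Q = [1, 3] / [2, 4]
  Insert 5 (step 5): P = [1, 2, 5] / [3, 6];  Q = [1, 3, 5] / [2, 4]
  Insert 4 (step 6): P = [1, 2, 4] / [3, 5] / [6];  Q = [1, 3, 5] / [2, 4] / [6]
  Insert 7 (step 7): P = [1, 2, 4, 7] / [3, 5] / [6];  Q = [1, 3, 5, 7] / [2, 4] / [6]
  Insert 8 (step 8): P = [1, 2, 4, 7, 8] / [3, 5] / [6];  Q = [1, 3, 5, 7, 8] / [2, 4] / [6]
Final shape: (5, 2, 1).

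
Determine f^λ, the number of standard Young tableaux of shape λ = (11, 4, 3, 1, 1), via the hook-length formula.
# SYT of shape (11, 4, 3, 1, 1) = 16124160

Hook-length formula: f^λ = n! / Π hook(c), product over all cells c of the Young diagram. For λ = (11, 4, 3, 1, 1), n = 20 boxes. Hook lengths by row (left-to-right, top-to-bottom): [15, 12, 11, 9, 7, 6, 5, 4, 3, 2, 1]; [7, 4, 3, 1]; [5, 2, 1]; [2]; [1]. Product of hooks = 150885504000. So f^λ = 20! / 150885504000 = 2432902008176640000 / 150885504000 = 16124160.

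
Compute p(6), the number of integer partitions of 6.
p(6) = 11

List all partitions of 6: 6, 5+1, 4+2, 4+1+1, 3+3, 3+2+1, 3+1+1+1, 2+2+2, 2+2+1+1, 2+1+1+1+1, 1+1+1+1+1+1. Counting them gives p(6) = 11.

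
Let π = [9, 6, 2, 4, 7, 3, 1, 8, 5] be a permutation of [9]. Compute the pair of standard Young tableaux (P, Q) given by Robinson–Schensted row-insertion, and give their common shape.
P = [1, 3, 5, 8] / [2, 7] / [4] / [6] / [9];  Q = [1, 4, 5, 8] / [2, 9] / [3] / [6] / [7];  common shape = (4, 2, 1, 1, 1)

Row-insert the values π_1, π_2, … into P one at a time, bumping the leftmost entry strictly greater than the inserted value down to the next row. The recording tableau Q records, in position (i, j), the step at which that cell was added to P.
  Insert 9 (step 1): P = [9];  Q = [1]
  Insert 6 (step 2): P = [6] / [9];  Q = [1] / [2]
  Insert 2 (step 3): P = [2] / [6] / [9];  Q = [1] / [2] / [3]
  Insert 4 (step 4): P = [2, 4] / [6] / [9];  Q = [1, 4] / [2] / [3]
  Insert 7 (step 5): P = [2, 4, 7] / [6] / [9];  Q = [1, 4, 5] / [2] / [3]
  Insert 3 (step 6): P = [2, 3, 7] / [4] / [6] / [9];  Q = [1, 4, 5] / [2] / [3] / [6]
  Insert 1 (step 7): P = [1, 3, 7] / [2] / [4] / [6] / [9];  Q = [1, 4, 5] / [2] / [3] / [6] / [7]
  Insert 8 (step 8): P = [1, 3, 7, 8] / [2] / [4] / [6] / [9];  Q = [1, 4, 5, 8] / [2] / [3] / [6] / [7]
  Insert 5 (step 9): P = [1, 3, 5, 8] / [2, 7] / [4] / [6] / [9];  Q = [1, 4, 5, 8] / [2, 9] / [3] / [6] / [7]
Final shape: (4, 2, 1, 1, 1).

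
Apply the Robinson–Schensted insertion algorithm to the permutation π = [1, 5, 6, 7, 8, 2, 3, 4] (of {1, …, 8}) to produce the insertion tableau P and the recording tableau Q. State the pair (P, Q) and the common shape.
P = [1, 2, 3, 4, 8] / [5, 6, 7];  Q = [1, 2, 3, 4, 5] / [6, 7, 8];  common shape = (5, 3)

Row-insert the values π_1, π_2, … into P one at a time, bumping the leftmost entry strictly greater than the inserted value down to the next row. The recording tableau Q records, in position (i, j), the step at which that cell was added to P.
  Insert 1 (step 1): P = [1];  Q = [1]
  Insert 5 (step 2): P = [1, 5];  Q = [1, 2]
  Insert 6 (step 3): P = [1, 5, 6];  Q = [1, 2, 3]
  Insert 7 (step 4): P = [1, 5, 6, 7];  Q = [1, 2, 3, 4]
  Insert 8 (step 5): P = [1, 5, 6, 7, 8];  Q = [1, 2, 3, 4, 5]
  Insert 2 (step 6): P = [1, 2, 6, 7, 8] / [5];  Q = [1, 2, 3, 4, 5] / [6]
  Insert 3 (step 7): P = [1, 2, 3, 7, 8] / [5, 6];  Q = [1, 2, 3, 4, 5] / [6, 7]
  Insert 4 (step 8): P = [1, 2, 3, 4, 8] / [5, 6, 7];  Q = [1, 2, 3, 4, 5] / [6, 7, 8]
Final shape: (5, 3).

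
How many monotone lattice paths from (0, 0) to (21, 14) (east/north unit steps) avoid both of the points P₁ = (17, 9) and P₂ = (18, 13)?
Number of paths = 1163744800

Inclusion–exclusion. Total paths: C(35, 21) = 2319959400. Through P₁: C(26, 17)·C(9, 4) = 393693300. Through P₂: C(31, 18)·C(4, 3) = 825012300. Since P₁ is strictly southwest of P₂, a monotone path through both must visit P₁ then P₂; paths through both = C(26, 17)·C(5, 1)·C(4, 3) = 62491000. Avoid both = 2319959400 − 393693300 − 825012300 + 62491000 = 1163744800.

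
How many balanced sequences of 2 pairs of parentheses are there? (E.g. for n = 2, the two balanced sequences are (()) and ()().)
C_2 = 2

These balanced parentheses are counted by the Catalan number C_n = (1/(n + 1)) · C(2n, n). For n = 2: C_2 = (1/3) · C(4, 2) = 6/3 = 2.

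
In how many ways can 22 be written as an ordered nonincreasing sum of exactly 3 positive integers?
p(22, 3 parts) = 40

Partitions of n into exactly k parts are in bijection with partitions of n − k into at most k parts (subtract 1 from each part). So p(22, exactly 3) = p(19, parts ≤ 3). Computing via the recurrence p(m, j) = p(m, j−1) + p(m−j, j) gives 40.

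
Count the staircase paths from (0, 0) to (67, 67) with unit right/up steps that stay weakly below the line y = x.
C_67 = 22033725021956517463358552614056949950

These NE paths below the diagonal are counted by the Catalan number C_n = (1/(n + 1)) · C(2n, n). For n = 67: C_67 = (1/68) · C(134, 67) = 1498293301493043187508381577755872596600/68 = 22033725021956517463358552614056949950.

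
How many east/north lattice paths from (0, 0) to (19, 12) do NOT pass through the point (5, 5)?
Number of paths = 111817965

Total paths from (0, 0) to (19, 12): C(31, 19) = 141120525. Paths through (5, 5): (paths (0, 0) → (5, 5)) × (paths (5, 5) → (19, 12)) = C(10, 5) · C(21, 14) = 252 · 116280 = 29302560. Avoidance count = 141120525 − 29302560 = 111817965.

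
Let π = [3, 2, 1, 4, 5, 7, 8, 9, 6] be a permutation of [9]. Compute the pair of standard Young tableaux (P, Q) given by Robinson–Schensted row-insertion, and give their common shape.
P = [1, 4, 5, 6, 8, 9] / [2, 7] / [3];  Q = [1, 4, 5, 6, 7, 8] / [2, 9] / [3];  common shape = (6, 2, 1)

Row-insert the values π_1, π_2, … into P one at a time, bumping the leftmost entry strictly greater than the inserted value down to the next row. The recording tableau Q records, in position (i, j), the step at which that cell was added to P.
  Insert 3 (step 1): P = [3];  Q = [1]
  Insert 2 (step 2): P = [2] / [3];  Q = [1] / [2]
  Insert 1 (step 3): P = [1] / [2] / [3];  Q = [1] / [2] / [3]
  Insert 4 (step 4): P = [1, 4] / [2] / [3];  Q = [1, 4] / [2] / [3]
  Insert 5 (step 5): P = [1, 4, 5] / [2] / [3];  Q = [1, 4, 5] / [2] / [3]
  Insert 7 (step 6): P = [1, 4, 5, 7] / [2] / [3];  Q = [1, 4, 5, 6] / [2] / [3]
  Insert 8 (step 7): P = [1, 4, 5, 7, 8] / [2] / [3];  Q = [1, 4, 5, 6, 7] / [2] / [3]
  Insert 9 (step 8): P = [1, 4, 5, 7, 8, 9] / [2] / [3];  Q = [1, 4, 5, 6, 7, 8] / [2] / [3]
  Insert 6 (step 9): P = [1, 4, 5, 6, 8, 9] / [2, 7] / [3];  Q = [1, 4, 5, 6, 7, 8] / [2, 9] / [3]
Final shape: (6, 2, 1).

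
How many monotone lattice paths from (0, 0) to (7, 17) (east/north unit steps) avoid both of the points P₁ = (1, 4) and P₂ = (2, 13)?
Number of paths = 203514

Inclusion–exclusion. Total paths: C(24, 7) = 346104. Through P₁: C(5, 1)·C(19, 6) = 135660. Through P₂: C(15, 2)·C(9, 5) = 13230. Since P₁ is strictly southwest of P₂, a monotone path through both must visit P₁ then P₂; paths through both = C(5, 1)·C(10, 1)·C(9, 5) = 6300. Avoid both = 346104 − 135660 − 13230 + 6300 = 203514.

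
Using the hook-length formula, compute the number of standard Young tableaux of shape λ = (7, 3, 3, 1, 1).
# SYT of shape (7, 3, 3, 1, 1) = 122850

Hook-length formula: f^λ = n! / Π hook(c), product over all cells c of the Young diagram. For λ = (7, 3, 3, 1, 1), n = 15 boxes. Hook lengths by row (left-to-right, top-to-bottom): [11, 8, 7, 4, 3, 2, 1]; [6, 3, 2]; [5, 2, 1]; [2]; [1]. Product of hooks = 10644480. So f^λ = 15! / 10644480 = 1307674368000 / 10644480 = 122850.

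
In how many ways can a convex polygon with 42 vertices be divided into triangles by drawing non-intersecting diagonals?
C_40 = 2622127042276492108820

These polygon triangulations are counted by the Catalan number C_n = (1/(n + 1)) · C(2n, n). For n = 40: C_40 = (1/41) · C(80, 40) = 107507208733336176461620/41 = 2622127042276492108820.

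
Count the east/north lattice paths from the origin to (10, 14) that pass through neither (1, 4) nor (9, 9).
Number of paths = 1246256

Inclusion–exclusion. Total paths: C(24, 10) = 1961256. Through P₁: C(5, 1)·C(19, 9) = 461890. Through P₂: C(18, 9)·C(6, 1) = 291720. Since P₁ is strictly southwest of P₂, a monotone path through both must visit P₁ then P₂; paths through both = C(5, 1)·C(13, 8)·C(6, 1) = 38610. Avoid both = 1961256 − 461890 − 291720 + 38610 = 1246256.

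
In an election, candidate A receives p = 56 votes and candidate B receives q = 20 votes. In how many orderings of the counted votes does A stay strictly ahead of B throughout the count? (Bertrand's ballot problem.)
Strict-lead orderings = 516322284746189940

Total orderings of the 76 votes with 56 for A: C(76, 56) = 1090013712241956540. By the Bertrand ballot formula (Cycle Lemma / reflection principle), the number of orderings in which A is strictly ahead of B throughout is (p − q)/(p + q) · C(p + q, p) = (56 − 20)/(56 + 20) · 1090013712241956540 = 516322284746189940.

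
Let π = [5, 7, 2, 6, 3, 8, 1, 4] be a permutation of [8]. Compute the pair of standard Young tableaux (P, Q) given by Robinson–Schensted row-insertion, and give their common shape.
P = [1, 3, 4] / [2, 6, 8] / [5] / [7];  Q = [1, 2, 6] / [3, 4, 8] / [5] / [7];  common shape = (3, 3, 1, 1)

Row-insert the values π_1, π_2, … into P one at a time, bumping the leftmost entry strictly greater than the inserted value down to the next row. The recording tableau Q records, in position (i, j), the step at which that cell was added to P.
  Insert 5 (step 1): P = [5];  Q = [1]
  Insert 7 (step 2): P = [5, 7];  Q = [1, 2]
  Insert 2 (step 3): P = [2, 7] / [5];  Q = [1, 2] / [3]
  Insert 6 (step 4): P = [2, 6] / [5, 7];  Q = [1, 2] / [3, 4]
  Insert 3 (step 5): P = [2, 3] / [5, 6] / [7];  Q = [1, 2] / [3, 4] / [5]
  Insert 8 (step 6): P = [2, 3, 8] / [5, 6] / [7];  Q = [1, 2, 6] / [3, 4] / [5]
  Insert 1 (step 7): P = [1, 3, 8] / [2, 6] / [5] / [7];  Q = [1, 2, 6] / [3, 4] / [5] / [7]
  Insert 4 (step 8): P = [1, 3, 4] / [2, 6, 8] / [5] / [7];  Q = [1, 2, 6] / [3, 4, 8] / [5] / [7]
Final shape: (3, 3, 1, 1).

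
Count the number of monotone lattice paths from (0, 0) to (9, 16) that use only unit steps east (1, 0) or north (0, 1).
Number of paths = 2042975

A monotone lattice path from (0, 0) to (9, 16) consists of 9 east steps and 16 north steps in some order, so it is determined by which 9 of the 25 steps are east. The count is C(25, 9) = 2042975.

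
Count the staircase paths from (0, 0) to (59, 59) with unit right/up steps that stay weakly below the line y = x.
C_59 = 405944995127576985730643443367112

These NE paths below the diagonal are counted by the Catalan number C_n = (1/(n + 1)) · C(2n, n). For n = 59: C_59 = (1/60) · C(118, 59) = 24356699707654619143838606602026720/60 = 405944995127576985730643443367112.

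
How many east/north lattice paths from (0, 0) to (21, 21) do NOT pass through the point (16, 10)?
Number of paths = 515056215960

Total paths from (0, 0) to (21, 21): C(42, 21) = 538257874440. Paths through (16, 10): (paths (0, 0) → (16, 10)) × (paths (16, 10) → (21, 21)) = C(26, 16) · C(16, 5) = 5311735 · 4368 = 23201658480. Avoidance count = 538257874440 − 23201658480 = 515056215960.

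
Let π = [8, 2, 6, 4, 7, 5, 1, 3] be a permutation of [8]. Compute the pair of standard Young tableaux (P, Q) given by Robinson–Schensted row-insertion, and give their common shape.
P = [1, 3, 5] / [2, 4] / [6, 7] / [8];  Q = [1, 3, 5] / [2, 6] / [4, 8] / [7];  common shape = (3, 2, 2, 1)

Row-insert the values π_1, π_2, … into P one at a time, bumping the leftmost entry strictly greater than the inserted value down to the next row. The recording tableau Q records, in position (i, j), the step at which that cell was added to P.
  Insert 8 (step 1): P = [8];  Q = [1]
  Insert 2 (step 2): P = [2] / [8];  Q = [1] / [2]
  Insert 6 (step 3): P = [2, 6] / [8];  Q = [1, 3] / [2]
  Insert 4 (step 4): P = [2, 4] / [6] / [8];  Q = [1, 3] / [2] / [4]
  Insert 7 (step 5): P = [2, 4, 7] / [6] / [8];  Q = [1, 3, 5] / [2] / [4]
  Insert 5 (step 6): P = [2, 4, 5] / [6, 7] / [8];  Q = [1, 3, 5] / [2, 6] / [4]
  Insert 1 (step 7): P = [1, 4, 5] / [2, 7] / [6] / [8];  Q = [1, 3, 5] / [2, 6] / [4] / [7]
  Insert 3 (step 8): P = [1, 3, 5] / [2, 4] / [6, 7] / [8];  Q = [1, 3, 5] / [2, 6] / [4, 8] / [7]
Final shape: (3, 2, 2, 1).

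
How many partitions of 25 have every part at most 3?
p(25, parts ≤ 3) = 65

Use the recurrence p(n, m) = p(n, m−1) + p(n−m, m): either the largest part is < m (count p(n, m−1)) or the largest part is exactly m (remove one copy of m, count p(n−m, m)). With p(0, ·) = 1 this gives p(25, parts ≤ 3) = 65. (By conjugating Young diagrams, this also counts partitions of 25 into at most 3 parts.)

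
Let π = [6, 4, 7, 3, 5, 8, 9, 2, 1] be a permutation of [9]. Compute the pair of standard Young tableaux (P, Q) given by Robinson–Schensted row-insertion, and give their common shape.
P = [1, 5, 8, 9] / [2, 7] / [3] / [4] / [6];  Q = [1, 3, 6, 7] / [2, 5] / [4] / [8] / [9];  common shape = (4, 2, 1, 1, 1)

Row-insert the values π_1, π_2, … into P one at a time, bumping the leftmost entry strictly greater than the inserted value down to the next row. The recording tableau Q records, in position (i, j), the step at which that cell was added to P.
  Insert 6 (step 1): P = [6];  Q = [1]
  Insert 4 (step 2): P = [4] / [6];  Q = [1] / [2]
  Insert 7 (step 3): P = [4, 7] / [6];  Q = [1, 3] / [2]
  Insert 3 (step 4): P = [3, 7] / [4] / [6];  Q = [1, 3] / [2] / [4]
  Insert 5 (step 5): P = [3, 5] / [4, 7] / [6];  Q = [1, 3] / [2, 5] / [4]
  Insert 8 (step 6): P = [3, 5, 8] / [4, 7] / [6];  Q = [1, 3, 6] / [2, 5] / [4]
  Insert 9 (step 7): P = [3, 5, 8, 9] / [4, 7] / [6];  Q = [1, 3, 6, 7] / [2, 5] / [4]
  Insert 2 (step 8): P = [2, 5, 8, 9] / [3, 7] / [4] / [6];  Q = [1, 3, 6, 7] / [2, 5] / [4] / [8]
  Insert 1 (step 9): P = [1, 5, 8, 9] / [2, 7] / [3] / [4] / [6];  Q = [1, 3, 6, 7] / [2, 5] / [4] / [8] / [9]
Final shape: (4, 2, 1, 1, 1).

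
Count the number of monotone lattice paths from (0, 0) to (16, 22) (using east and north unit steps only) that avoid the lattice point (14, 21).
Number of paths = 15280096230

Total paths from (0, 0) to (16, 22): C(38, 16) = 22239974430. Paths through (14, 21): (paths (0, 0) → (14, 21)) × (paths (14, 21) → (16, 22)) = C(35, 14) · C(3, 2) = 2319959400 · 3 = 6959878200. Avoidance count = 22239974430 − 6959878200 = 15280096230.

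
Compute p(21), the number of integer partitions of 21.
p(21) = 792

Compute p(n) via the recurrence p(n, m) = p(n, m−1) + p(n−m, m), where p(n, m) counts partitions of n with all parts ≤ m and p(n) = p(n, n). The base cases are p(0, m) = 1 and p(n, 0) = 0 for n > 0. Filling the table yields p(21) = 792. (Euler's pentagonal recurrence is an alternative.)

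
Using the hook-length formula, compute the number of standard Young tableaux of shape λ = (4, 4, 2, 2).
# SYT of shape (4, 4, 2, 2) = 2640

Hook-length formula: f^λ = n! / Π hook(c), product over all cells c of the Young diagram. For λ = (4, 4, 2, 2), n = 12 boxes. Hook lengths by row (left-to-right, top-to-bottom): [7, 6, 3, 2]; [6, 5, 2, 1]; [3, 2]; [2, 1]. Product of hooks = 181440. So f^λ = 12! / 181440 = 479001600 / 181440 = 2640.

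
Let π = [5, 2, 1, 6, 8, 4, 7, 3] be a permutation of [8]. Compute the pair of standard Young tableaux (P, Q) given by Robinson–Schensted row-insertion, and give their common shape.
P = [1, 3, 7] / [2, 4, 8] / [5, 6];  Q = [1, 4, 5] / [2, 6, 7] / [3, 8];  common shape = (3, 3, 2)

Row-insert the values π_1, π_2, … into P one at a time, bumping the leftmost entry strictly greater than the inserted value down to the next row. The recording tableau Q records, in position (i, j), the step at which that cell was added to P.
  Insert 5 (step 1): P = [5];  Q = [1]
  Insert 2 (step 2): P = [2] / [5];  Q = [1] / [2]
  Insert 1 (step 3): P = [1] / [2] / [5];  Q = [1] / [2] / [3]
  Insert 6 (step 4): P = [1, 6] / [2] / [5];  Q = [1, 4] / [2] / [3]
  Insert 8 (step 5): P = [1, 6, 8] / [2] / [5];  Q = [1, 4, 5] / [2] / [3]
  Insert 4 (step 6): P = [1, 4, 8] / [2, 6] / [5];  Q = [1, 4, 5] / [2, 6] / [3]
  Insert 7 (step 7): P = [1, 4, 7] / [2, 6, 8] / [5];  Q = [1, 4, 5] / [2, 6, 7] / [3]
  Insert 3 (step 8): P = [1, 3, 7] / [2, 4, 8] / [5, 6];  Q = [1, 4, 5] / [2, 6, 7] / [3, 8]
Final shape: (3, 3, 2).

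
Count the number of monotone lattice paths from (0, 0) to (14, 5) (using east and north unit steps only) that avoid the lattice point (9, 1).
Number of paths = 10368

Total paths from (0, 0) to (14, 5): C(19, 14) = 11628. Paths through (9, 1): (paths (0, 0) → (9, 1)) × (paths (9, 1) → (14, 5)) = C(10, 9) · C(9, 5) = 10 · 126 = 1260. Avoidance count = 11628 − 1260 = 10368.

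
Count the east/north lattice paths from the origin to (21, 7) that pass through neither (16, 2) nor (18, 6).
Number of paths = 616280

Inclusion–exclusion. Total paths: C(28, 21) = 1184040. Through P₁: C(18, 16)·C(10, 5) = 38556. Through P₂: C(24, 18)·C(4, 3) = 538384. Since P₁ is strictly southwest of P₂, a monotone path through both must visit P₁ then P₂; paths through both = C(18, 16)·C(6, 2)·C(4, 3) = 9180. Avoid both = 1184040 − 38556 − 538384 + 9180 = 616280.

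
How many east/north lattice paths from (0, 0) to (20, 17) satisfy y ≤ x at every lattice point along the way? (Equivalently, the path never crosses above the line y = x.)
Number of paths = 3029594040

By the reflection principle (André's argument), the number of monotone paths to (20, 17) with n ≤ m that never go above y = x is C(37, 20) − C(37, 21) = 15905368710 − 12875774670 = 3029594040.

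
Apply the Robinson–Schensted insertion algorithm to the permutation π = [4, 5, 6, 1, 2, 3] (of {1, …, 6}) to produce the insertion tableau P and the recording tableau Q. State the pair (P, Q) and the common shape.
P = [1, 2, 3] / [4, 5, 6];  Q = [1, 2, 3] / [4, 5, 6];  common shape = (3, 3)

Row-insert the values π_1, π_2, … into P one at a time, bumping the leftmost entry strictly greater than the inserted value down to the next row. The recording tableau Q records, in position (i, j), the step at which that cell was added to P.
  Insert 4 (step 1): P = [4];  Q = [1]
  Insert 5 (step 2): P = [4, 5];  Q = [1, 2]
  Insert 6 (step 3): P = [4, 5, 6];  Q = [1, 2, 3]
  Insert 1 (step 4): P = [1, 5, 6] / [4];  Q = [1, 2, 3] / [4]
  Insert 2 (step 5): P = [1, 2, 6] / [4, 5];  Q = [1, 2, 3] / [4, 5]
  Insert 3 (step 6): P = [1, 2, 3] / [4, 5, 6];  Q = [1, 2, 3] / [4, 5, 6]
Final shape: (3, 3).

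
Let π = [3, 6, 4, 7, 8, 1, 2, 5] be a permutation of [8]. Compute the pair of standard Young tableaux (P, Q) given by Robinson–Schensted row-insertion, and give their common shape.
P = [1, 2, 5, 8] / [3, 4, 7] / [6];  Q = [1, 2, 4, 5] / [3, 7, 8] / [6];  common shape = (4, 3, 1)

Row-insert the values π_1, π_2, … into P one at a time, bumping the leftmost entry strictly greater than the inserted value down to the next row. The recording tableau Q records, in position (i, j), the step at which that cell was added to P.
  Insert 3 (step 1): P = [3];  Q = [1]
  Insert 6 (step 2): P = [3, 6];  Q = [1, 2]
  Insert 4 (step 3): P = [3, 4] / [6];  Q = [1, 2] / [3]
  Insert 7 (step 4): P = [3, 4, 7] / [6];  Q = [1, 2, 4] / [3]
  Insert 8 (step 5): P = [3, 4, 7, 8] / [6];  Q = [1, 2, 4, 5] / [3]
  Insert 1 (step 6): P = [1, 4, 7, 8] / [3] / [6];  Q = [1, 2, 4, 5] / [3] / [6]
  Insert 2 (step 7): P = [1, 2, 7, 8] / [3, 4] / [6];  Q = [1, 2, 4, 5] / [3, 7] / [6]
  Insert 5 (step 8): P = [1, 2, 5, 8] / [3, 4, 7] / [6];  Q = [1, 2, 4, 5] / [3, 7, 8] / [6]
Final shape: (4, 3, 1).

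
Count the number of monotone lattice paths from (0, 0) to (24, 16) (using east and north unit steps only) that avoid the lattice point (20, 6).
Number of paths = 62621641420

Total paths from (0, 0) to (24, 16): C(40, 24) = 62852101650. Paths through (20, 6): (paths (0, 0) → (20, 6)) × (paths (20, 6) → (24, 16)) = C(26, 20) · C(14, 4) = 230230 · 1001 = 230460230. Avoidance count = 62852101650 − 230460230 = 62621641420.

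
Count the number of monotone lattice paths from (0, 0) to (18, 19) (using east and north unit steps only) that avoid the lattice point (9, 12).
Number of paths = 14310072700

Total paths from (0, 0) to (18, 19): C(37, 18) = 17672631900. Paths through (9, 12): (paths (0, 0) → (9, 12)) × (paths (9, 12) → (18, 19)) = C(21, 9) · C(16, 9) = 293930 · 11440 = 3362559200. Avoidance count = 17672631900 − 3362559200 = 14310072700.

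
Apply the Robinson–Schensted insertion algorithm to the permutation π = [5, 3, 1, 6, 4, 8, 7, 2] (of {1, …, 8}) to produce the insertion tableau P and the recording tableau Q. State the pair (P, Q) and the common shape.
P = [1, 2, 7] / [3, 4, 8] / [5, 6];  Q = [1, 4, 6] / [2, 5, 7] / [3, 8];  common shape = (3, 3, 2)

Row-insert the values π_1, π_2, … into P one at a time, bumping the leftmost entry strictly greater than the inserted value down to the next row. The recording tableau Q records, in position (i, j), the step at which that cell was added to P.
  Insert 5 (step 1): P = [5];  Q = [1]
  Insert 3 (step 2): P = [3] / [5];  Q = [1] / [2]
  Insert 1 (step 3): P = [1] / [3] / [5];  Q = [1] / [2] / [3]
  Insert 6 (step 4): P = [1, 6] / [3] / [5];  Q = [1, 4] / [2] / [3]
  Insert 4 (step 5): P = [1, 4] / [3, 6] / [5];  Q = [1, 4] / [2, 5] / [3]
  Insert 8 (step 6): P = [1, 4, 8] / [3, 6] / [5];  Q = [1, 4, 6] / [2, 5] / [3]
  Insert 7 (step 7): P = [1, 4, 7] / [3, 6, 8] / [5];  Q = [1, 4, 6] / [2, 5, 7] / [3]
  Insert 2 (step 8): P = [1, 2, 7] / [3, 4, 8] / [5, 6];  Q = [1, 4, 6] / [2, 5, 7] / [3, 8]
Final shape: (3, 3, 2).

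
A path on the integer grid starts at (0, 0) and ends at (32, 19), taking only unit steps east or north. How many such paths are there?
Number of paths = 48459472266975

A monotone lattice path from (0, 0) to (32, 19) consists of 32 east steps and 19 north steps in some order, so it is determined by which 32 of the 51 steps are east. The count is C(51, 32) = 48459472266975.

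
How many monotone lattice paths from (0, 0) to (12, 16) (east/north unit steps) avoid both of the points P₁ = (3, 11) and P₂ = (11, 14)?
Number of paths = 16501007

Inclusion–exclusion. Total paths: C(28, 12) = 30421755. Through P₁: C(14, 3)·C(14, 9) = 728728. Through P₂: C(25, 11)·C(3, 1) = 13372200. Since P₁ is strictly southwest of P₂, a monotone path through both must visit P₁ then P₂; paths through both = C(14, 3)·C(11, 8)·C(3, 1) = 180180. Avoid both = 30421755 − 728728 − 13372200 + 180180 = 16501007.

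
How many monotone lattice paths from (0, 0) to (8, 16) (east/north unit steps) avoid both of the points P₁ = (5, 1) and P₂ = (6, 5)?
Number of paths = 696879

Inclusion–exclusion. Total paths: C(24, 8) = 735471. Through P₁: C(6, 5)·C(18, 3) = 4896. Through P₂: C(11, 6)·C(13, 2) = 36036. Since P₁ is strictly southwest of P₂, a monotone path through both must visit P₁ then P₂; paths through both = C(6, 5)·C(5, 1)·C(13, 2) = 2340. Avoid both = 735471 − 4896 − 36036 + 2340 = 696879.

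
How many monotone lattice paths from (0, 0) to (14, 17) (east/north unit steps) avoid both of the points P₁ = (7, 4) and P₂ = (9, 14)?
Number of paths = 195057965

Inclusion–exclusion. Total paths: C(31, 14) = 265182525. Through P₁: C(11, 7)·C(20, 7) = 25581600. Through P₂: C(23, 9)·C(8, 5) = 45762640. Since P₁ is strictly southwest of P₂, a monotone path through both must visit P₁ then P₂; paths through both = C(11, 7)·C(12, 2)·C(8, 5) = 1219680. Avoid both = 265182525 − 25581600 − 45762640 + 1219680 = 195057965.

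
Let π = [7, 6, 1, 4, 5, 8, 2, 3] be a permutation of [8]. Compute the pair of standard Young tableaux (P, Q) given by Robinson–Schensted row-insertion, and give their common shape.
P = [1, 2, 3, 8] / [4, 5] / [6] / [7];  Q = [1, 4, 5, 6] / [2, 8] / [3] / [7];  common shape = (4, 2, 1, 1)

Row-insert the values π_1, π_2, … into P one at a time, bumping the leftmost entry strictly greater than the inserted value down to the next row. The recording tableau Q records, in position (i, j), the step at which that cell was added to P.
  Insert 7 (step 1): P = [7];  Q = [1]
  Insert 6 (step 2): P = [6] / [7];  Q = [1] / [2]
  Insert 1 (step 3): P = [1] / [6] / [7];  Q = [1] / [2] / [3]
  Insert 4 (step 4): P = [1, 4] / [6] / [7];  Q = [1, 4] / [2] / [3]
  Insert 5 (step 5): P = [1, 4, 5] / [6] / [7];  Q = [1, 4, 5] / [2] / [3]
  Insert 8 (step 6): P = [1, 4, 5, 8] / [6] / [7];  Q = [1, 4, 5, 6] / [2] / [3]
  Insert 2 (step 7): P = [1, 2, 5, 8] / [4] / [6] / [7];  Q = [1, 4, 5, 6] / [2] / [3] / [7]
  Insert 3 (step 8): P = [1, 2, 3, 8] / [4, 5] / [6] / [7];  Q = [1, 4, 5, 6] / [2, 8] / [3] / [7]
Final shape: (4, 2, 1, 1).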